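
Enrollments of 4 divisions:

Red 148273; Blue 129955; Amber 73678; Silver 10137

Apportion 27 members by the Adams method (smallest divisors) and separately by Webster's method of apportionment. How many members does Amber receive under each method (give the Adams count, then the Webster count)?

Adams: Red 11, Blue 9, Amber 6, Silver 1.
Webster: Red 11, Blue 10, Amber 5, Silver 1.
Amber gets 6 under Adams and 5 under Webster.

6 and 5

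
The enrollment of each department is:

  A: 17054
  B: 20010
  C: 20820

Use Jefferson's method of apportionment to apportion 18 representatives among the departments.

Standard divisor 57884/18 ≈ 3215.778; standard quotas: A 5.303, B 6.222, C 6.474.
Rounding down gives 5, 6, 6 = 17 seats, so the divisor must be adjusted.
With modified divisor 2900: modified quotas A 5.881, B 6.900, C 7.179.
Rounding down: A 5, B 6, C 7 (total 18).

A=5, B=6, C=7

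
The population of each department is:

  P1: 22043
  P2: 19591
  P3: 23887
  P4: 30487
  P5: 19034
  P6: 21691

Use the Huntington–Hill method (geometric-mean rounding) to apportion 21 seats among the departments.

With divisor 6590: modified quotas P1 3.345, P2 2.973, P3 3.625, P4 4.626, P5 2.888, P6 3.292.
Geometric-mean thresholds: P1 √(3·4)=3.464, P2 √(2·3)=2.449, P3 √(3·4)=3.464, P4 √(4·5)=4.472, P5 √(2·3)=2.449, P6 √(3·4)=3.464.
Each quota rounded against its threshold gives P1 3, P2 3, P3 4, P4 5, P5 3, P6 3 (total 21).

P1=3; P2=3; P3=4; P4=5; P5=3; P6=3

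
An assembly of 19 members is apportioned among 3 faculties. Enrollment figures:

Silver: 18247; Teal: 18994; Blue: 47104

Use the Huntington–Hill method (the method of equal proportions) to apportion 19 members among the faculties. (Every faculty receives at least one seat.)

Silver 4, Teal 4, Blue 11

With divisor 4369: modified quotas Silver 4.176, Teal 4.347, Blue 10.781.
Geometric-mean thresholds: Silver √(4·5)=4.472, Teal √(4·5)=4.472, Blue √(10·11)=10.488.
Each quota rounded against its threshold gives Silver 4, Teal 4, Blue 11 (total 19).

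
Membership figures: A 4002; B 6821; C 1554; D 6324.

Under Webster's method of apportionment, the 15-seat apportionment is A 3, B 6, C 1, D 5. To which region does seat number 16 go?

Priority for the next seat is population ÷ (current seats + 0.5).
Priorities: A 1143.429, B 1049.385, C 1036.000, D 1149.818.
Highest priority: D.

D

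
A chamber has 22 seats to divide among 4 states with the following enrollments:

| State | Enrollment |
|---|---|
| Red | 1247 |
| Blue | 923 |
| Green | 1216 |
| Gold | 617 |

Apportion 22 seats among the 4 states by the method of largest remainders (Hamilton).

Red: 7, Blue: 5, Green: 7, Gold: 3

The standard divisor is 4003/22 ≈ 181.955.
Standard quotas: Red 6.853, Blue 5.073, Green 6.683, Gold 3.391.
Lower quotas: Red 6, Blue 5, Green 6, Gold 3 (sum 20, leaving 2 seats).
Remainders in descending order: Red 0.853, Green 0.683, Gold 0.391, Blue 0.073.
Largest remainders: Red, Green receive the extra seats.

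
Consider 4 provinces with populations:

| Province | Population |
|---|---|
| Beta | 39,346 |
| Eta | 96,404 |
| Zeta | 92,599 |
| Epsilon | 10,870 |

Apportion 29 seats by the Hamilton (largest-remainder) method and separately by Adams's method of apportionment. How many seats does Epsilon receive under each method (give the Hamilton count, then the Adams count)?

1 and 2

Hamilton: Beta 5, Eta 12, Zeta 11, Epsilon 1.
Adams: Beta 5, Eta 11, Zeta 11, Epsilon 2.
Epsilon gets 1 under Hamilton and 2 under Adams.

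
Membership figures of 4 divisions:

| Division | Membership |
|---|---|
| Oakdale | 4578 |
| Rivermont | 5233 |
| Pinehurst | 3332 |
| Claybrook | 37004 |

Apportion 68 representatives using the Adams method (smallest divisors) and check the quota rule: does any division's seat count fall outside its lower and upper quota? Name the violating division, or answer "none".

Standard quotas: Oakdale 6.208, Rivermont 7.096, Pinehurst 4.518, Claybrook 50.178.
Adams allocation: Oakdale 7, Rivermont 7, Pinehurst 5, Claybrook 49.
Claybrook has quota 50.178 (lower 50, upper 51) but receives 49 — outside the quota interval.

Claybrook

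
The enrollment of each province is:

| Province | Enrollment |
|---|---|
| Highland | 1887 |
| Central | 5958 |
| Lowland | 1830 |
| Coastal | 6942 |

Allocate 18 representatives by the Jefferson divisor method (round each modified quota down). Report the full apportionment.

Standard divisor 16617/18 ≈ 923.167; standard quotas: Highland 2.044, Central 6.454, Lowland 1.982, Coastal 7.520.
Rounding down gives 2, 6, 1, 7 = 16 seats, so the divisor must be adjusted.
With modified divisor 860: modified quotas Highland 2.194, Central 6.928, Lowland 2.128, Coastal 8.072.
Rounding down: Highland 2, Central 6, Lowland 2, Coastal 8 (total 18).

Highland 2, Central 6, Lowland 2, Coastal 8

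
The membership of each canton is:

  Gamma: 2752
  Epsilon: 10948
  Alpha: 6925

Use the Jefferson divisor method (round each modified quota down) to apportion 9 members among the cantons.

Standard divisor 20625/9 ≈ 2291.667; standard quotas: Gamma 1.201, Epsilon 4.777, Alpha 3.022.
Rounding down gives 1, 4, 3 = 8 seats, so the divisor must be adjusted.
With modified divisor 2000: modified quotas Gamma 1.376, Epsilon 5.474, Alpha 3.462.
Rounding down: Gamma 1, Epsilon 5, Alpha 3 (total 9).

Gamma 1, Epsilon 5, Alpha 3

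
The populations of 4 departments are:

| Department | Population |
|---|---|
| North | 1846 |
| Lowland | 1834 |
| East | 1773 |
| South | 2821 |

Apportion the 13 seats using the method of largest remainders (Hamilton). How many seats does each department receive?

North 3; Lowland 3; East 3; South 4

The standard divisor is 8274/13 ≈ 636.462.
Standard quotas: North 2.900, Lowland 2.882, East 2.786, South 4.432.
Lower quotas: North 2, Lowland 2, East 2, South 4 (sum 10, leaving 3 seats).
Remainders in descending order: North 0.900, Lowland 0.882, East 0.786, South 0.432.
Largest remainders: North, Lowland, East receive the extra seats.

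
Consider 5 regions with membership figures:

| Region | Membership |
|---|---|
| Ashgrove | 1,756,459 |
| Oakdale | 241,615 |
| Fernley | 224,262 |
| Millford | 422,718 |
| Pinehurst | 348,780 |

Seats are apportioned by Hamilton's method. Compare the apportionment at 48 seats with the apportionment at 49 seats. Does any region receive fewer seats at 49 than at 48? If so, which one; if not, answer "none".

Fernley

At 48 seats: Ashgrove 28, Oakdale 4, Fernley 4, Millford 7, Pinehurst 5.
At 49 seats: Ashgrove 29, Oakdale 4, Fernley 3, Millford 7, Pinehurst 6.
Fernley drops from 4 to 3.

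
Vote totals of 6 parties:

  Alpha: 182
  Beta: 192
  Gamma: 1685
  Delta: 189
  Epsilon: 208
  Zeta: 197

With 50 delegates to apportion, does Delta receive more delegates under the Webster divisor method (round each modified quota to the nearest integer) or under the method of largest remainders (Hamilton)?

Webster

Webster: Alpha 3, Beta 4, Gamma 31, Delta 4, Epsilon 4, Zeta 4.
Hamilton: Alpha 3, Beta 4, Gamma 32, Delta 3, Epsilon 4, Zeta 4.
Delta gets 4 under Webster and 3 under Hamilton.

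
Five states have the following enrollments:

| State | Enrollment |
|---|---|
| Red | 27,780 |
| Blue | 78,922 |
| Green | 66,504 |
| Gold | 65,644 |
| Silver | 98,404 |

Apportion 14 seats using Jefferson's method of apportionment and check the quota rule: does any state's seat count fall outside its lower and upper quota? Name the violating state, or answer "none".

Standard quotas: Red 1.153, Blue 3.276, Green 2.761, Gold 2.725, Silver 4.085.
Jefferson allocation: Red 1, Blue 3, Green 3, Gold 3, Silver 4.
Every allocation lies between the lower and upper quota.

none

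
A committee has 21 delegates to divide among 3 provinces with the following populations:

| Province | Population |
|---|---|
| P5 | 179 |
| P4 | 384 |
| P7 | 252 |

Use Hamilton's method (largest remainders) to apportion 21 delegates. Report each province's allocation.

Total 815; standard divisor 815/21 ≈ 38.81.
Standard quotas: P5 4.612, P4 9.894, P7 6.493.
Lower quotas: P5 4, P4 9, P7 6 (sum 19, leaving 2 seats).
Remainders in descending order: P4 0.894, P5 0.612, P7 0.493.
Largest remainders: P4, P5 receive the extra seats.

P5 5; P4 10; P7 6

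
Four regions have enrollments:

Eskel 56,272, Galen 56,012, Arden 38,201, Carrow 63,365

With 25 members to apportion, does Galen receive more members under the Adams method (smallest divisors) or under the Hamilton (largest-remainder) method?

Adams: Eskel 7, Galen 6, Arden 5, Carrow 7.
Hamilton: Eskel 7, Galen 7, Arden 4, Carrow 7.
Galen gets 6 under Adams and 7 under Hamilton.

Hamilton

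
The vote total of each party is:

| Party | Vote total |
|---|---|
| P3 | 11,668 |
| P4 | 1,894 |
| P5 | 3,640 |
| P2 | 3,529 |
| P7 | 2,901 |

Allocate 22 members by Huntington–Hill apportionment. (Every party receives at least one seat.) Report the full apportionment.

P3 11; P4 2; P5 3; P2 3; P7 3

With divisor 1082: modified quotas P3 10.784, P4 1.750, P5 3.364, P2 3.262, P7 2.681.
Geometric-mean thresholds: P3 √(10·11)=10.488, P4 √(1·2)=1.414, P5 √(3·4)=3.464, P2 √(3·4)=3.464, P7 √(2·3)=2.449.
Each quota rounded against its threshold gives P3 11, P4 2, P5 3, P2 3, P7 3 (total 22).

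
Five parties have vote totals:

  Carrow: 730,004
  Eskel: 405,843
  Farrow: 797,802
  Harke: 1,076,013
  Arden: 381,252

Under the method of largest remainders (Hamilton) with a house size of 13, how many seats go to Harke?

4

Standard divisor: 3390914 ÷ 13 ≈ 260839.538.
Standard quotas: Carrow 2.7987, Eskel 1.5559, Farrow 3.0586, Harke 4.1252, Arden 1.4616.
Lower quotas: Carrow 2, Eskel 1, Farrow 3, Harke 4, Arden 1 (sum 11, leaving 2 seats).
Remainders in descending order: Carrow 0.7987, Eskel 0.5559, Arden 0.4616, Harke 0.1252, Farrow 0.0586.
Largest remainders: Carrow, Eskel receive the extra seats.
Harke receives 4.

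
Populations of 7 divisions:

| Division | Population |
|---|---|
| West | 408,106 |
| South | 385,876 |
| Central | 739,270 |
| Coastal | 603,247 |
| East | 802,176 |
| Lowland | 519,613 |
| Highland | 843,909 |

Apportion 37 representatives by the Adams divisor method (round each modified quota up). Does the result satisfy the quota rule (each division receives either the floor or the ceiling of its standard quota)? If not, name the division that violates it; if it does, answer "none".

Standard quotas: West 3.510, South 3.319, Central 6.358, Coastal 5.188, East 6.899, Lowland 4.469, Highland 7.258.
Adams allocation: West 4, South 3, Central 6, Coastal 5, East 7, Lowland 5, Highland 7.
Every allocation lies between the lower and upper quota.

none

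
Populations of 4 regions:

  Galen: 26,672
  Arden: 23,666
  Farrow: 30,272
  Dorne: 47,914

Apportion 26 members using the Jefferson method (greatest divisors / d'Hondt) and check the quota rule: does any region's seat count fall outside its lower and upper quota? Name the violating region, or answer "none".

Standard quotas: Galen 5.396, Arden 4.788, Farrow 6.124, Dorne 9.693.
Jefferson allocation: Galen 5, Arden 5, Farrow 6, Dorne 10.
Every allocation lies between the lower and upper quota.

none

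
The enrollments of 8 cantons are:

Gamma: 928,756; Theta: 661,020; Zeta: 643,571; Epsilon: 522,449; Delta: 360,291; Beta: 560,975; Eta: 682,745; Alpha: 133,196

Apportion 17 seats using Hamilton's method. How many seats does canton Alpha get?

Total 4493003; standard divisor 4493003/17 ≈ 264294.294.
Standard quotas: Gamma 3.5141, Theta 2.5011, Zeta 2.4351, Epsilon 1.9768, Delta 1.3632, Beta 2.1225, Eta 2.5833, Alpha 0.5040.
Lower quotas: Gamma 3, Theta 2, Zeta 2, Epsilon 1, Delta 1, Beta 2, Eta 2, Alpha 0 (sum 13, leaving 4 seats).
Remainders in descending order: Epsilon 0.9768, Eta 0.5833, Gamma 0.5141, Alpha 0.5040, Theta 0.5011, Zeta 0.4351, Delta 0.3632, Beta 0.1225.
Largest remainders: Epsilon, Eta, Gamma, Alpha receive the extra seats.
Alpha receives 1.

1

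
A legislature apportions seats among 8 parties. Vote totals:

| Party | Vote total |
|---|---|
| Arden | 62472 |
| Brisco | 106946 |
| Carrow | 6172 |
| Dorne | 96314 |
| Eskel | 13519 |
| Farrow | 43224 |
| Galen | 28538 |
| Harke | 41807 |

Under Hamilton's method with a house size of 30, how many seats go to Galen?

2

Total 398992; standard divisor 398992/30 ≈ 13299.733.
Standard quotas: Arden 4.6972, Brisco 8.0412, Carrow 0.4641, Dorne 7.2418, Eskel 1.0165, Farrow 3.2500, Galen 2.1458, Harke 3.1434.
Lower quotas: Arden 4, Brisco 8, Carrow 0, Dorne 7, Eskel 1, Farrow 3, Galen 2, Harke 3 (sum 28, leaving 2 seats).
Remainders in descending order: Arden 0.6972, Carrow 0.4641, Farrow 0.2500, Dorne 0.2418, Galen 0.1458, Harke 0.1434, Brisco 0.0412, Eskel 0.0165.
The surplus seats go to Arden, Carrow.
Galen receives 2.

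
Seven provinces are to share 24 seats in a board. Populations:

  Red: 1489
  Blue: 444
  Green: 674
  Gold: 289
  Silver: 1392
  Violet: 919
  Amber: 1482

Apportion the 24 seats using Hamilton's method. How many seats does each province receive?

Total 6689; standard divisor 6689/24 ≈ 278.708.
Standard quotas: Red 5.343, Blue 1.593, Green 2.418, Gold 1.037, Silver 4.994, Violet 3.297, Amber 5.317.
Lower quotas: Red 5, Blue 1, Green 2, Gold 1, Silver 4, Violet 3, Amber 5 (sum 21, leaving 3 seats).
Remainders in descending order: Silver 0.994, Blue 0.593, Green 0.418, Red 0.343, Amber 0.317, Violet 0.297, Gold 0.037.
Largest remainders: Silver, Blue, Green receive the extra seats.

Red=5, Blue=2, Green=3, Gold=1, Silver=5, Violet=3, Amber=5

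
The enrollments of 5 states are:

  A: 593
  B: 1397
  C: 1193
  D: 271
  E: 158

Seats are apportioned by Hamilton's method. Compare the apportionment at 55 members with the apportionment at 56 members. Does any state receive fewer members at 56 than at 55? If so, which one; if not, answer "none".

At 55 seats: A 9, B 21, C 18, D 4, E 3.
At 56 seats: A 9, B 22, C 19, D 4, E 2.
E drops from 3 to 2.

E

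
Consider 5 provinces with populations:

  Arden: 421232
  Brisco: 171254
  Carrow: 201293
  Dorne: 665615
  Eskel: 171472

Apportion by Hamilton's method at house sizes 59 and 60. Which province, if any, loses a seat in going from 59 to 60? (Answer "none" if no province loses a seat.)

At 59 seats: Arden 15, Brisco 6, Carrow 8, Dorne 24, Eskel 6.
At 60 seats: Arden 16, Brisco 6, Carrow 7, Dorne 25, Eskel 6.
Carrow drops from 8 to 7.

Carrow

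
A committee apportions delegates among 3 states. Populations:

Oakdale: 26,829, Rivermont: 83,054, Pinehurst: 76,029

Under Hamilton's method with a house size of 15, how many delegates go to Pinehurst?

Standard divisor: 185912 ÷ 15 ≈ 12394.133.
Standard quotas: Oakdale 2.1647, Rivermont 6.7011, Pinehurst 6.1343.
Lower quotas: Oakdale 2, Rivermont 6, Pinehurst 6 (sum 14, leaving 1 seat).
Remainders in descending order: Rivermont 0.7011, Oakdale 0.1647, Pinehurst 0.1343.
Largest remainder: Rivermont receives the extra seat.
Pinehurst receives 6.

6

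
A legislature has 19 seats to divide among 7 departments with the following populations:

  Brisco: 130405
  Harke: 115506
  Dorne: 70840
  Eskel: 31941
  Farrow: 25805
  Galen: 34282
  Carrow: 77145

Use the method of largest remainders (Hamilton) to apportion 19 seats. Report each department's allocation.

Brisco=5; Harke=5; Dorne=3; Eskel=1; Farrow=1; Galen=1; Carrow=3

Standard divisor: 485924 ÷ 19 ≈ 25574.947.
Standard quotas: Brisco 5.0989, Harke 4.5164, Dorne 2.7699, Eskel 1.2489, Farrow 1.0090, Galen 1.3405, Carrow 3.0164.
Lower quotas: Brisco 5, Harke 4, Dorne 2, Eskel 1, Farrow 1, Galen 1, Carrow 3 (sum 17, leaving 2 seats).
Remainders in descending order: Dorne 0.7699, Harke 0.5164, Galen 0.3405, Eskel 0.2489, Brisco 0.0989, Carrow 0.0164, Farrow 0.0090.
Largest remainders: Dorne, Harke receive the extra seats.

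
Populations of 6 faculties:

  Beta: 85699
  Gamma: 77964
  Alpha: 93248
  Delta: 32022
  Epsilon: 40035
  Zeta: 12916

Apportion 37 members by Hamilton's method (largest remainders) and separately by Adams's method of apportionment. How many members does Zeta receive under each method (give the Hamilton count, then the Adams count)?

Hamilton: Beta 9, Gamma 9, Alpha 10, Delta 4, Epsilon 4, Zeta 1.
Adams: Beta 9, Gamma 8, Alpha 10, Delta 4, Epsilon 4, Zeta 2.
Zeta gets 1 under Hamilton and 2 under Adams.

1 and 2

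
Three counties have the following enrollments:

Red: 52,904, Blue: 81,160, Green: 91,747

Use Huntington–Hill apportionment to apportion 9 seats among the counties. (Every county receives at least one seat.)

With divisor 24957: modified quotas Red 2.120, Blue 3.252, Green 3.676.
Geometric-mean thresholds: Red √(2·3)=2.449, Blue √(3·4)=3.464, Green √(3·4)=3.464.
Each quota rounded against its threshold gives Red 2, Blue 3, Green 4 (total 9).

Red: 2, Blue: 3, Green: 4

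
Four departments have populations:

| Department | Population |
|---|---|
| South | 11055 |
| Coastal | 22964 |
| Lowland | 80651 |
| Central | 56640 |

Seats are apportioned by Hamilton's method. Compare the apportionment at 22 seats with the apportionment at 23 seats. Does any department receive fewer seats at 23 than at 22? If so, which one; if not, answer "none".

At 22 seats: South 2, Coastal 3, Lowland 10, Central 7.
At 23 seats: South 1, Coastal 3, Lowland 11, Central 8.
South drops from 2 to 1.

South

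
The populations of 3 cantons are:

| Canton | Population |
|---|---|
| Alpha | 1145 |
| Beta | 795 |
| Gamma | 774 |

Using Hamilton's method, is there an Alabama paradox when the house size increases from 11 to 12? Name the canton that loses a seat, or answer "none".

none

At 11 seats: Alpha 5, Beta 3, Gamma 3.
At 12 seats: Alpha 5, Beta 4, Gamma 3.
No canton's allocation decreased.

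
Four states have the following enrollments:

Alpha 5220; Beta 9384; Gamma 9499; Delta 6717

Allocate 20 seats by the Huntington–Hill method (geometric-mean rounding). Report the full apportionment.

With divisor 1504: modified quotas Alpha 3.471, Beta 6.239, Gamma 6.316, Delta 4.466.
Geometric-mean thresholds: Alpha √(3·4)=3.464, Beta √(6·7)=6.481, Gamma √(6·7)=6.481, Delta √(4·5)=4.472.
Each quota rounded against its threshold gives Alpha 4, Beta 6, Gamma 6, Delta 4 (total 20).

Alpha: 4; Beta: 6; Gamma: 6; Delta: 4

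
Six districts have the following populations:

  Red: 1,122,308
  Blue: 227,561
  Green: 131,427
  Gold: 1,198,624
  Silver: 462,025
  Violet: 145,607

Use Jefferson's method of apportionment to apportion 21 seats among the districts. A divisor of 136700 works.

With modified divisor 136700: modified quotas Red 8.210, Blue 1.665, Green 0.961, Gold 8.768, Silver 3.380, Violet 1.065.
Rounding down: Red 8, Blue 1, Green 0, Gold 8, Silver 3, Violet 1 (total 21).

Red: 8, Blue: 1, Green: 0, Gold: 8, Silver: 3, Violet: 1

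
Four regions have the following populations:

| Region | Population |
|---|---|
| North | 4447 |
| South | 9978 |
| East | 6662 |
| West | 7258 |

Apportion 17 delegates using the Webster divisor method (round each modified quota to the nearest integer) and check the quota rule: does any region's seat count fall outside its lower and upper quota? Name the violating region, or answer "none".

Standard quotas: North 2.667, South 5.984, East 3.996, West 4.353.
Webster allocation: North 3, South 6, East 4, West 4.
Every allocation lies between the lower and upper quota.

none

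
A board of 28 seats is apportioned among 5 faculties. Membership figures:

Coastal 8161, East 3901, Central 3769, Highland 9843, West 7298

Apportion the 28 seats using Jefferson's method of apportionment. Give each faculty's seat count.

Coastal 7, East 3, Central 3, Highland 9, West 6

Standard divisor 32972/28 ≈ 1177.571; standard quotas: Coastal 6.930, East 3.313, Central 3.201, Highland 8.359, West 6.198.
Rounding down gives 6, 3, 3, 8, 6 = 26 seats, so the divisor must be adjusted.
With modified divisor 1070: modified quotas Coastal 7.627, East 3.646, Central 3.522, Highland 9.199, West 6.821.
Rounding down: Coastal 7, East 3, Central 3, Highland 9, West 6 (total 28).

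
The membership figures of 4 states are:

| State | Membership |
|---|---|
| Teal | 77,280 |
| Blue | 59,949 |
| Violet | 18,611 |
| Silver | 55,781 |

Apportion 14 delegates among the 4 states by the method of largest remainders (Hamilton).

Teal 5; Blue 4; Violet 1; Silver 4

Total 211621; standard divisor 211621/14 ≈ 15115.786.
Standard quotas: Teal 5.1125, Blue 3.9660, Violet 1.2312, Silver 3.6902.
Lower quotas: Teal 5, Blue 3, Violet 1, Silver 3 (sum 12, leaving 2 seats).
Remainders in descending order: Blue 0.9660, Silver 0.6902, Violet 0.2312, Teal 0.1125.
The surplus seats go to Blue, Silver.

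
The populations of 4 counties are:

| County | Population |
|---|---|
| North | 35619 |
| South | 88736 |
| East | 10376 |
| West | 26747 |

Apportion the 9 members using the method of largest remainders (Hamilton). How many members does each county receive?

North 2; South 5; East 1; West 1

The standard divisor is 161478/9 = 17942.
Standard quotas: North 1.9852, South 4.9457, East 0.5783, West 1.4907.
Lower quotas: North 1, South 4, East 0, West 1 (sum 6, leaving 3 seats).
Remainders in descending order: North 0.9852, South 0.9457, East 0.5783, West 0.4907.
The surplus seats go to North, South, East.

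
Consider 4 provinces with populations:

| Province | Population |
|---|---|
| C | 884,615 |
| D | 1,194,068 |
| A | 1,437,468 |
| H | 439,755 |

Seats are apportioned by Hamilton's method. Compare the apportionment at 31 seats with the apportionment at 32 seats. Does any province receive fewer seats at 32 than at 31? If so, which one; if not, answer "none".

H

At 31 seats: C 7, D 9, A 11, H 4.
At 32 seats: C 7, D 10, A 12, H 3.
H drops from 4 to 3.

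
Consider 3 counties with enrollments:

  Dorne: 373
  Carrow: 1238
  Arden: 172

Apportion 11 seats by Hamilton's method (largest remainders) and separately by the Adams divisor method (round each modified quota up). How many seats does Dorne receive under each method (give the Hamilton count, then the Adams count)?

2 and 3

Hamilton: Dorne 2, Carrow 8, Arden 1.
Adams: Dorne 3, Carrow 7, Arden 1.
Dorne gets 2 under Hamilton and 3 under Adams.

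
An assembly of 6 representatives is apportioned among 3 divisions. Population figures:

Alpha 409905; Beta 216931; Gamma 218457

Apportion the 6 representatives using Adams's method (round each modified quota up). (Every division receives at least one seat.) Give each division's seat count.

Standard divisor 845293/6 ≈ 140882.167; standard quotas: Alpha 2.910, Beta 1.540, Gamma 1.551.
Rounding up gives 3, 2, 2 = 7 seats, so the divisor must be adjusted.
With modified divisor 210900: modified quotas Alpha 1.944, Beta 1.029, Gamma 1.036.
Rounding up: Alpha 2, Beta 2, Gamma 2 (total 6).

Alpha=2, Beta=2, Gamma=2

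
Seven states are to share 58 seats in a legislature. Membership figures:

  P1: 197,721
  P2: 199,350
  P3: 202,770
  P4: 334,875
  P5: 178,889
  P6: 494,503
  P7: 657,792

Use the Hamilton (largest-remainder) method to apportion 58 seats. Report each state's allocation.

P1: 5, P2: 5, P3: 5, P4: 8, P5: 5, P6: 13, P7: 17

Total 2265900; standard divisor 2265900/58 ≈ 39067.241.
Standard quotas: P1 5.0610, P2 5.1027, P3 5.1903, P4 8.5718, P5 4.5790, P6 12.6577, P7 16.8374.
Lower quotas: P1 5, P2 5, P3 5, P4 8, P5 4, P6 12, P7 16 (sum 55, leaving 3 seats).
Remainders in descending order: P7 0.8374, P6 0.6577, P5 0.5790, P4 0.5718, P3 0.1903, P2 0.1027, P1 0.0610.
Largest remainders: P7, P6, P5 receive the extra seats.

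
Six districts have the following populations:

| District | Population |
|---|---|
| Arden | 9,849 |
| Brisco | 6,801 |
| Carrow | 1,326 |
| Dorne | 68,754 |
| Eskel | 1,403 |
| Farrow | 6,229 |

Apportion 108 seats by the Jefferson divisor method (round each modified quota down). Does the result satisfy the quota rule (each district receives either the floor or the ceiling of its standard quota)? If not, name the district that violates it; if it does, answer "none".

Dorne

Standard quotas: Arden 11.272, Brisco 7.784, Carrow 1.518, Dorne 78.691, Eskel 1.606, Farrow 7.129.
Jefferson allocation: Arden 11, Brisco 8, Carrow 1, Dorne 80, Eskel 1, Farrow 7.
Dorne has quota 78.691 (lower 78, upper 79) but receives 80 — outside the quota interval.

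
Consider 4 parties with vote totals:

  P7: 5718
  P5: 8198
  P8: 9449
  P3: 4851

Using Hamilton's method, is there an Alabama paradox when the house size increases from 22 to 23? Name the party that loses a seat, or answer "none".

At 22 seats: P7 5, P5 6, P8 7, P3 4.
At 23 seats: P7 4, P5 7, P8 8, P3 4.
P7 drops from 5 to 4.

P7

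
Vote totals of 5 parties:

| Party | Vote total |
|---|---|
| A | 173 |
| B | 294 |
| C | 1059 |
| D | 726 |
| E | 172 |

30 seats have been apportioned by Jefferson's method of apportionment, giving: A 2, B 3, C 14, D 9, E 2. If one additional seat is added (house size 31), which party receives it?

Priority for the next seat is population ÷ (current seats + 1).
Priorities: A 57.667, B 73.500, C 70.600, D 72.600, E 57.333.
Highest priority: B.

B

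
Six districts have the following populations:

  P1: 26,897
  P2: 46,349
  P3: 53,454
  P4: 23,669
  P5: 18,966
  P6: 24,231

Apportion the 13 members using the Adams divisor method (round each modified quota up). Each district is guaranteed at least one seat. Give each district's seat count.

P1=2; P2=3; P3=3; P4=2; P5=1; P6=2

Standard divisor 193566/13 ≈ 14889.692; standard quotas: P1 1.806, P2 3.113, P3 3.590, P4 1.590, P5 1.274, P6 1.627.
Rounding up gives 2, 4, 4, 2, 2, 2 = 16 seats, so the divisor must be adjusted.
With modified divisor 21100: modified quotas P1 1.275, P2 2.197, P3 2.533, P4 1.122, P5 0.899, P6 1.148.
Rounding up: P1 2, P2 3, P3 3, P4 2, P5 1, P6 2 (total 13).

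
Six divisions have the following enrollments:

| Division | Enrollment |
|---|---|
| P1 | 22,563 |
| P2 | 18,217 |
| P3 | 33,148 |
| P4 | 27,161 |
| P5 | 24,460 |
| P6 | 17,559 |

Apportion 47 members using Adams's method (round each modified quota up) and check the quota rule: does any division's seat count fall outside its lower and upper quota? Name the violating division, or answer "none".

none

Standard quotas: P1 7.410, P2 5.983, P3 10.887, P4 8.920, P5 8.033, P6 5.767.
Adams allocation: P1 7, P2 6, P3 11, P4 9, P5 8, P6 6.
Every allocation lies between the lower and upper quota.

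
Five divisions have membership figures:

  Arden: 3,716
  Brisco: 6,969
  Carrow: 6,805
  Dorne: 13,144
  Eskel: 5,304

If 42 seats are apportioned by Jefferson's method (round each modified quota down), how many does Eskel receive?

6

Standard divisor 35938/42 ≈ 855.667; standard quotas: Arden 4.343, Brisco 8.145, Carrow 7.953, Dorne 15.361, Eskel 6.199.
Rounding down gives 4, 8, 7, 15, 6 = 40 seats, so the divisor must be adjusted.
With modified divisor 800: modified quotas Arden 4.645, Brisco 8.711, Carrow 8.506, Dorne 16.430, Eskel 6.630.
Rounding down: Arden 4, Brisco 8, Carrow 8, Dorne 16, Eskel 6 (total 42).
Eskel receives 6.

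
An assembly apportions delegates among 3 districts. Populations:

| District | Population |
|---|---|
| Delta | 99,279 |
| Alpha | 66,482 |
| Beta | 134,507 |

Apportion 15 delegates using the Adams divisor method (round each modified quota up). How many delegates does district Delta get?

Standard divisor 300268/15 ≈ 20017.867; standard quotas: Delta 4.960, Alpha 3.321, Beta 6.719.
Rounding up gives 5, 4, 7 = 16 seats, so the divisor must be adjusted.
With modified divisor 22340.7: modified quotas Delta 4.444, Alpha 2.976, Beta 6.021.
Rounding up: Delta 5, Alpha 3, Beta 7 (total 15).
Delta receives 5.

5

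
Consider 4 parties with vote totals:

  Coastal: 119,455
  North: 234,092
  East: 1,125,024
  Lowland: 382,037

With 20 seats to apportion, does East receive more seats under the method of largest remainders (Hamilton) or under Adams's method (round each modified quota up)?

Hamilton

Hamilton: Coastal 1, North 3, East 12, Lowland 4.
Adams: Coastal 2, North 3, East 11, Lowland 4.
East gets 12 under Hamilton and 11 under Adams.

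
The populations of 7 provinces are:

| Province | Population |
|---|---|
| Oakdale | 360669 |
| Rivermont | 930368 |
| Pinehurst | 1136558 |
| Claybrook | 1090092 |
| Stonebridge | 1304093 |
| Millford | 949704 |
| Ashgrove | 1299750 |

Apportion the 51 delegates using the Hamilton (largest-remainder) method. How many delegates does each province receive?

Oakdale 3; Rivermont 7; Pinehurst 8; Claybrook 8; Stonebridge 9; Millford 7; Ashgrove 9

The standard divisor is 7071234/51 ≈ 138651.647.
Standard quotas: Oakdale 2.6013, Rivermont 6.7101, Pinehurst 8.1972, Claybrook 7.8621, Stonebridge 9.4055, Millford 6.8496, Ashgrove 9.3742.
Lower quotas: Oakdale 2, Rivermont 6, Pinehurst 8, Claybrook 7, Stonebridge 9, Millford 6, Ashgrove 9 (sum 47, leaving 4 seats).
Remainders in descending order: Claybrook 0.8621, Millford 0.8496, Rivermont 0.7101, Oakdale 0.6013, Stonebridge 0.4055, Ashgrove 0.3742, Pinehurst 0.1972.
Largest remainders: Claybrook, Millford, Rivermont, Oakdale receive the extra seats.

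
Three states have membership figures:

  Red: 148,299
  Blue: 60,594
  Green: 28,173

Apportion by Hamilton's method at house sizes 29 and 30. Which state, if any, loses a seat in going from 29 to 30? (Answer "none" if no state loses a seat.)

At 29 seats: Red 18, Blue 7, Green 4.
At 30 seats: Red 19, Blue 8, Green 3.
Green drops from 4 to 3.

Green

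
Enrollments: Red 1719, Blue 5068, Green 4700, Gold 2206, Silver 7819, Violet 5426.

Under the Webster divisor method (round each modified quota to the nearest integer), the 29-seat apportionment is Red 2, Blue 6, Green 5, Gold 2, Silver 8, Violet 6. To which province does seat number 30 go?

Silver

Priority for the next seat is population ÷ (current seats + 0.5).
Priorities: Red 687.600, Blue 779.692, Green 854.545, Gold 882.400, Silver 919.882, Violet 834.769.
Highest priority: Silver.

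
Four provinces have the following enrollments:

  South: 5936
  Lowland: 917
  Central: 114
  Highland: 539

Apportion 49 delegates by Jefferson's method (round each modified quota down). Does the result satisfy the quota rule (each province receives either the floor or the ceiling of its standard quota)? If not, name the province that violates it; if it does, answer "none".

South

Standard quotas: South 38.751, Lowland 5.986, Central 0.744, Highland 3.519.
Jefferson allocation: South 40, Lowland 6, Central 0, Highland 3.
South has quota 38.751 (lower 38, upper 39) but receives 40 — outside the quota interval.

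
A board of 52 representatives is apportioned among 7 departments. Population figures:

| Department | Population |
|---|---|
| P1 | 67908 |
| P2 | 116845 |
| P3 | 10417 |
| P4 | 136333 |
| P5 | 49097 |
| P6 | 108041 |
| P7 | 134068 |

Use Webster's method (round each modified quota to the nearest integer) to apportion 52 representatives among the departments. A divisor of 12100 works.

With modified divisor 12100: modified quotas P1 5.612, P2 9.657, P3 0.861, P4 11.267, P5 4.058, P6 8.929, P7 11.080.
Rounding to the nearest integer: P1 6, P2 10, P3 1, P4 11, P5 4, P6 9, P7 11 (total 52).

P1=6; P2=10; P3=1; P4=11; P5=4; P6=9; P7=11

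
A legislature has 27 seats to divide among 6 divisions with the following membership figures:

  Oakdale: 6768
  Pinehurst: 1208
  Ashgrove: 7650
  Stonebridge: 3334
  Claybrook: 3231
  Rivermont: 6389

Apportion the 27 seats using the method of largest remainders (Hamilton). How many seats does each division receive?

Total 28580; standard divisor 28580/27 ≈ 1058.519.
Standard quotas: Oakdale 6.3938, Pinehurst 1.1412, Ashgrove 7.2271, Stonebridge 3.1497, Claybrook 3.0524, Rivermont 6.0358.
Lower quotas: Oakdale 6, Pinehurst 1, Ashgrove 7, Stonebridge 3, Claybrook 3, Rivermont 6 (sum 26, leaving 1 seat).
Remainders in descending order: Oakdale 0.3938, Ashgrove 0.2271, Stonebridge 0.1497, Pinehurst 0.1412, Claybrook 0.0524, Rivermont 0.0358.
Largest remainder: Oakdale receives the extra seat.

Oakdale 7, Pinehurst 1, Ashgrove 7, Stonebridge 3, Claybrook 3, Rivermont 6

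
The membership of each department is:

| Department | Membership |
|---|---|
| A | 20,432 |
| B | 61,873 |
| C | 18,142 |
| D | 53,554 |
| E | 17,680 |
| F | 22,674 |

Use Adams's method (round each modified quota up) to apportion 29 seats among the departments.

A: 3, B: 9, C: 3, D: 8, E: 3, F: 3

Standard divisor 194355/29 ≈ 6701.897; standard quotas: A 3.049, B 9.232, C 2.707, D 7.991, E 2.638, F 3.383.
Rounding up gives 4, 10, 3, 8, 3, 4 = 32 seats, so the divisor must be adjusted.
With modified divisor 7622.8: modified quotas A 2.680, B 8.117, C 2.380, D 7.026, E 2.319, F 2.974.
Rounding up: A 3, B 9, C 3, D 8, E 3, F 3 (total 29).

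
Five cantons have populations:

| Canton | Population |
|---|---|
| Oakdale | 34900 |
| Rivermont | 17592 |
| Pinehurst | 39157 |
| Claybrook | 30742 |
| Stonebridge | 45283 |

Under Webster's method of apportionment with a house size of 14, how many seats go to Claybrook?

3

Standard divisor 167674/14 ≈ 11976.714; standard quotas: Oakdale 2.914, Rivermont 1.469, Pinehurst 3.269, Claybrook 2.567, Stonebridge 3.781.
Rounding to the nearest integer gives Oakdale 3, Rivermont 1, Pinehurst 3, Claybrook 3, Stonebridge 4 — total 14, matching the house size, so no adjustment is needed.
Claybrook receives 3.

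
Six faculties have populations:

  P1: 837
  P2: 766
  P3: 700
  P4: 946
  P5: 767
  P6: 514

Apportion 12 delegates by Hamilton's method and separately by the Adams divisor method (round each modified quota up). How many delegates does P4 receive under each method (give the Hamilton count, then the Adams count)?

3 and 2

Hamilton: P1 2, P2 2, P3 2, P4 3, P5 2, P6 1.
Adams: P1 2, P2 2, P3 2, P4 2, P5 2, P6 2.
P4 gets 3 under Hamilton and 2 under Adams.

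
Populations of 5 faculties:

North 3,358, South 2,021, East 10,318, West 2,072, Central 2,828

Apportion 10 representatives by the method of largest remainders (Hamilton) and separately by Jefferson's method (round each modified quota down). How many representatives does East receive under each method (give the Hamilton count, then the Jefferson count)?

Hamilton: North 2, South 1, East 5, West 1, Central 1.
Jefferson: North 1, South 1, East 6, West 1, Central 1.
East gets 5 under Hamilton and 6 under Jefferson.

5 and 6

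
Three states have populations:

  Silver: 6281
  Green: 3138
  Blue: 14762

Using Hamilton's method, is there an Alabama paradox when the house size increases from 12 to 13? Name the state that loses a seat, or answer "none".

At 12 seats: Silver 3, Green 2, Blue 7.
At 13 seats: Silver 3, Green 2, Blue 8.
No state's allocation decreased.

none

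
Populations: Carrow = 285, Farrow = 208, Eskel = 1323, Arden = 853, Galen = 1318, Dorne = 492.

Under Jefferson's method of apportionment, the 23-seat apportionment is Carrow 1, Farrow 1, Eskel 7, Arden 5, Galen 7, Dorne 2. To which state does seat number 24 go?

Priority for the next seat is population ÷ (current seats + 1).
Priorities: Carrow 142.500, Farrow 104.000, Eskel 165.375, Arden 142.167, Galen 164.750, Dorne 164.000.
Highest priority: Eskel.

Eskel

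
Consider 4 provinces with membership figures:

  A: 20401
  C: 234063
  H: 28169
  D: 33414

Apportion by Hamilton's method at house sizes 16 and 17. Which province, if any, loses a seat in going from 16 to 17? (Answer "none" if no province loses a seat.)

none

At 16 seats: A 1, C 12, H 1, D 2.
At 17 seats: A 1, C 13, H 1, D 2.
No province's allocation decreased.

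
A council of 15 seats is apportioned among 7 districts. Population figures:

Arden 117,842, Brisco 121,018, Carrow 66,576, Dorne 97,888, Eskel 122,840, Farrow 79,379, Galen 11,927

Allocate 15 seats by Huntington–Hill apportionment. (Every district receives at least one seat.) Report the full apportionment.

Arden 3, Brisco 3, Carrow 1, Dorne 2, Eskel 3, Farrow 2, Galen 1

With divisor 47593: modified quotas Arden 2.476, Brisco 2.543, Carrow 1.399, Dorne 2.057, Eskel 2.581, Farrow 1.668, Galen 0.251.
Geometric-mean thresholds: Arden √(2·3)=2.449, Brisco √(2·3)=2.449, Carrow √(1·2)=1.414, Dorne √(2·3)=2.449, Eskel √(2·3)=2.449, Farrow √(1·2)=1.414, Galen (min 1).
Each quota rounded against its threshold gives Arden 3, Brisco 3, Carrow 1, Dorne 2, Eskel 3, Farrow 2, Galen 1 (total 15).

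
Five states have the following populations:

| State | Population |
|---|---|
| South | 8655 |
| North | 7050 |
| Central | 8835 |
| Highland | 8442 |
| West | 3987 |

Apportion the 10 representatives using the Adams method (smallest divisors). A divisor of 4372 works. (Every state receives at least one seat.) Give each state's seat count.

South: 2; North: 2; Central: 3; Highland: 2; West: 1

With modified divisor 4372: modified quotas South 1.980, North 1.613, Central 2.021, Highland 1.931, West 0.912.
Rounding up: South 2, North 2, Central 3, Highland 2, West 1 (total 10).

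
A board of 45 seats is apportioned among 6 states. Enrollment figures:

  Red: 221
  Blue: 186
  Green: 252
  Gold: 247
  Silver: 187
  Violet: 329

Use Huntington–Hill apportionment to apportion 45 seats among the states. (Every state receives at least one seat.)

Red 7, Blue 6, Green 8, Gold 8, Silver 6, Violet 10

With divisor 32: modified quotas Red 6.906, Blue 5.812, Green 7.875, Gold 7.719, Silver 5.844, Violet 10.281.
Geometric-mean thresholds: Red √(6·7)=6.481, Blue √(5·6)=5.477, Green √(7·8)=7.483, Gold √(7·8)=7.483, Silver √(5·6)=5.477, Violet √(10·11)=10.488.
Each quota rounded against its threshold gives Red 7, Blue 6, Green 8, Gold 8, Silver 6, Violet 10 (total 45).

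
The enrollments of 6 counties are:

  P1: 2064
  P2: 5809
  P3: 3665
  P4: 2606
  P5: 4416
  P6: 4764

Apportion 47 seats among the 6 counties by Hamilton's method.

Total 23324; standard divisor 23324/47 ≈ 496.255.
Standard quotas: P1 4.1591, P2 11.7057, P3 7.3853, P4 5.2513, P5 8.8986, P6 9.5999.
Lower quotas: P1 4, P2 11, P3 7, P4 5, P5 8, P6 9 (sum 44, leaving 3 seats).
Remainders in descending order: P5 0.8986, P2 0.7057, P6 0.5999, P3 0.3853, P4 0.2513, P1 0.1591.
The surplus seats go to P5, P2, P6.

P1=4, P2=12, P3=7, P4=5, P5=9, P6=10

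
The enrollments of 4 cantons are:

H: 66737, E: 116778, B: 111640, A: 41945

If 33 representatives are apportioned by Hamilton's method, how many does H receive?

7

The standard divisor is 337100/33 ≈ 10215.152.
Standard quotas: H 6.5331, E 11.4318, B 10.9289, A 4.1062.
Lower quotas: H 6, E 11, B 10, A 4 (sum 31, leaving 2 seats).
Remainders in descending order: B 0.9289, H 0.5331, E 0.4318, A 0.1062.
Largest remainders: B, H receive the extra seats.
H receives 7.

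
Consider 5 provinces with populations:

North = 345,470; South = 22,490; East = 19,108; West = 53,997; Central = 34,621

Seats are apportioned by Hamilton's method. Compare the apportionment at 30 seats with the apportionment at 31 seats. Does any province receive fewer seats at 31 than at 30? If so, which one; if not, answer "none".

At 30 seats: North 22, South 2, East 1, West 3, Central 2.
At 31 seats: North 23, South 1, East 1, West 4, Central 2.
South drops from 2 to 1.

South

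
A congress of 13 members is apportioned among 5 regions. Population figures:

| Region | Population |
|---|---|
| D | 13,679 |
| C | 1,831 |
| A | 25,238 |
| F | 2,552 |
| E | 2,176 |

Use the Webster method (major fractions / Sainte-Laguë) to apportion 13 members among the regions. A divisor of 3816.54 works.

D 4; C 0; A 7; F 1; E 1

With modified divisor 3816.54: modified quotas D 3.584, C 0.480, A 6.613, F 0.669, E 0.570.
Rounding to the nearest integer: D 4, C 0, A 7, F 1, E 1 (total 13).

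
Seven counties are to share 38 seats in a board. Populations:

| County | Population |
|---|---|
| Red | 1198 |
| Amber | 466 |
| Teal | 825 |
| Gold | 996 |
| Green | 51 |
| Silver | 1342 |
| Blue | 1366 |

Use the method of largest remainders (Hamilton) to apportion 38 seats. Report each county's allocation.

Standard divisor: 6244 ÷ 38 ≈ 164.316.
Standard quotas: Red 7.291, Amber 2.836, Teal 5.021, Gold 6.061, Green 0.310, Silver 8.167, Blue 8.313.
Lower quotas: Red 7, Amber 2, Teal 5, Gold 6, Green 0, Silver 8, Blue 8 (sum 36, leaving 2 seats).
Remainders in descending order: Amber 0.836, Blue 0.313, Green 0.310, Red 0.291, Silver 0.167, Gold 0.061, Teal 0.021.
Largest remainders: Amber, Blue receive the extra seats.

Red 7, Amber 3, Teal 5, Gold 6, Green 0, Silver 8, Blue 9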